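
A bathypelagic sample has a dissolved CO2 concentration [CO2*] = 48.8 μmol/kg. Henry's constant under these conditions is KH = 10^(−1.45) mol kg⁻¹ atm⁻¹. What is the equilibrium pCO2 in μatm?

pCO2 = 1380 μatm

KH = 10^(−1.45) = 3.548×10^-2 mol kg⁻¹ atm⁻¹
pCO2 = [CO2*]/KH = 48.8×10^-6 / 3.548×10^-2 = 1.38×10^-3 atm = 1380 μatm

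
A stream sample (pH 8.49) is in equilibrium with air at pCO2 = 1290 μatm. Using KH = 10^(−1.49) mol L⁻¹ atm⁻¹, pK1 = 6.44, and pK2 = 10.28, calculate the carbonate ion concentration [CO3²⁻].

[CO2*] = KH · pCO2 = 10^(−1.49) × 1290×10^-6 = 4.174×10^-5 mol/L
α₀ = 1/(1 + K1/[H⁺] + K1K2/[H⁺]²) = 1/(1 + 10^+2.05 + 10^+0.26) = 0.008694
DIC = [CO2*]/α₀ = 4.174×10^-5 / 0.008694 = 4.801 mmol/L
[CO3²⁻] = α₂·DIC; α₂ = 0.01582, so [CO3²⁻] = 0.01582 × 4.801 = 0.0760 mmol/L

[CO3²⁻] = 0.0760 mmol/L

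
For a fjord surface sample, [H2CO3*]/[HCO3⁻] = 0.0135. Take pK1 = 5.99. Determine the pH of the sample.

From K1 = [H⁺][HCO3⁻]/[H2CO3*]:  pH = pK1 − log₁₀([H2CO3*]/[HCO3⁻])
log₁₀(0.0135) = -1.870
pH = 5.99 − (-1.870) = 7.86

pH = 7.86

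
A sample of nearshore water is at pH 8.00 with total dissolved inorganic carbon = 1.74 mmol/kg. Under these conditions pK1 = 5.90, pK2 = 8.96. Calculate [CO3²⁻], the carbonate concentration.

[CO3²⁻] = 0.171 mmol/kg

α₂ = 1 / (1 + [H⁺]/K2 + [H⁺]²/(K1K2)) = 1 / (1 + 10^+0.96 + 10^-1.14)
   = 1 / (1 + 9.1201 + 0.072444) = 1/10.193 = 0.09811
[CO3²⁻] = α₂ × DIC = 0.09811 × 1.74 = 0.171 mmol/kg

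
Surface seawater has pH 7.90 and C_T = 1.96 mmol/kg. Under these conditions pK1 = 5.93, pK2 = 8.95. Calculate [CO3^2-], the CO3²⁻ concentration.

[CO3²⁻] = 0.159 mmol/kg

α₂ = 1 / (1 + [H⁺]/K2 + [H⁺]²/(K1K2)) = 1 / (1 + 10^+1.05 + 10^-0.92)
   = 1 / (1 + 11.220 + 0.12023) = 1/12.340 = 0.08103
[CO3²⁻] = α₂ × DIC = 0.08103 × 1.96 = 0.159 mmol/kg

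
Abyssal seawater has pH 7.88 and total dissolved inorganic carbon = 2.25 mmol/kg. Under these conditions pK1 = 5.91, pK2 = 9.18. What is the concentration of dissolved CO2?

α₀ = 1 / (1 + K1/[H⁺] + K1K2/[H⁺]²) = 1 / (1 + 10^+1.97 + 10^+0.67)
   = 1 / (1 + 93.325 + 4.6774) = 1/99.003 = 0.01010
[CO2*] = α₀ × DIC = 0.01010 × 2.25 = 0.0227 mmol/kg

[CO2*] = 0.0227 mmol/kg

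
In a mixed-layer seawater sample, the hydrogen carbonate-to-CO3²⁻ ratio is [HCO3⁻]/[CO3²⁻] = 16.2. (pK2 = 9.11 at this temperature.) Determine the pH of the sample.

pH = 7.90

From K2 = [H⁺][CO3²⁻]/[HCO3⁻]:  pH = pK2 − log₁₀([HCO3⁻]/[CO3²⁻])
log₁₀(16.2) = +1.210
pH = 9.11 − (+1.210) = 7.90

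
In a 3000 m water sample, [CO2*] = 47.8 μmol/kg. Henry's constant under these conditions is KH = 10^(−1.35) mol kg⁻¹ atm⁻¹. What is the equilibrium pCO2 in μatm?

pCO2 = 1070 μatm

KH = 10^(−1.35) = 4.467×10^-2 mol kg⁻¹ atm⁻¹
pCO2 = [CO2*]/KH = 47.8×10^-6 / 4.467×10^-2 = 1.07×10^-3 atm = 1070 μatm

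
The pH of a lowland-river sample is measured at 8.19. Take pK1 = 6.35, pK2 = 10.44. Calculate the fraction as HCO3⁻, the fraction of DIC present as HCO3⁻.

α₁ = 1 / (1 + [H⁺]/K1 + K2/[H⁺]) = 1 / (1 + 10^-1.84 + 10^-2.25)
   = 1 / (1 + 0.014454 + 0.0056234) = 1/1.0201 = 0.9803

α₁ = 0.980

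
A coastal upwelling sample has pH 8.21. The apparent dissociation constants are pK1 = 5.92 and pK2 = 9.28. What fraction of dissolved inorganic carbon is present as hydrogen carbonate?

α₁ = 1 / (1 + [H⁺]/K1 + K2/[H⁺]) = 1 / (1 + 10^-2.29 + 10^-1.07)
   = 1 / (1 + 0.0051286 + 0.085114) = 1/1.0902 = 0.9172

α₁ = 0.917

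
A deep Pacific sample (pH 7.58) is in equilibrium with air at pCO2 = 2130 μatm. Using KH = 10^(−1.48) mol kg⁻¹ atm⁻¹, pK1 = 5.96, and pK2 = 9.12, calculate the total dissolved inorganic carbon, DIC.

[CO2*] = KH · pCO2 = 10^(−1.48) × 2130×10^-6 = 7.053×10^-5 mol/kg
α₀ = 1/(1 + K1/[H⁺] + K1K2/[H⁺]²) = 1/(1 + 10^+1.62 + 10^+0.08) = 0.02278
DIC = [CO2*]/α₀ = 7.053×10^-5 / 0.02278 = 3.10 mmol/kg

DIC = 3.10 mmol/kg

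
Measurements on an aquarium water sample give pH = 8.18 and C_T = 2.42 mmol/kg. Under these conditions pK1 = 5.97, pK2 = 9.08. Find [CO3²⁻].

[CO3²⁻] = 0.269 mmol/kg

α₂ = 1 / (1 + [H⁺]/K2 + [H⁺]²/(K1K2)) = 1 / (1 + 10^+0.90 + 10^-1.31)
   = 1 / (1 + 7.9433 + 0.048978) = 1/8.9923 = 0.1112
[CO3²⁻] = α₂ × DIC = 0.1112 × 2.42 = 0.269 mmol/kg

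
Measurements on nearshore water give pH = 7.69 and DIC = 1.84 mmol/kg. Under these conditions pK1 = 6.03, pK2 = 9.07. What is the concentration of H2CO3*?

α₀ = 1 / (1 + K1/[H⁺] + K1K2/[H⁺]²) = 1 / (1 + 10^+1.66 + 10^+0.28)
   = 1 / (1 + 45.709 + 1.9055) = 1/48.614 = 0.02057
[CO2*] = α₀ × DIC = 0.02057 × 1.84 = 0.0378 mmol/kg

[CO2*] = 0.0378 mmol/kg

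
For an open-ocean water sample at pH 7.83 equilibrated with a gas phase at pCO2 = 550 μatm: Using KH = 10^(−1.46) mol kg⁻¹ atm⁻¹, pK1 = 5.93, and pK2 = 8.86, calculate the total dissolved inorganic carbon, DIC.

DIC = 1.68 mmol/kg

[CO2*] = KH · pCO2 = 10^(−1.46) × 550×10^-6 = 1.907×10^-5 mol/kg
α₀ = 1/(1 + K1/[H⁺] + K1K2/[H⁺]²) = 1/(1 + 10^+1.90 + 10^+0.87) = 0.01138
DIC = [CO2*]/α₀ = 1.907×10^-5 / 0.01138 = 1.68 mmol/kg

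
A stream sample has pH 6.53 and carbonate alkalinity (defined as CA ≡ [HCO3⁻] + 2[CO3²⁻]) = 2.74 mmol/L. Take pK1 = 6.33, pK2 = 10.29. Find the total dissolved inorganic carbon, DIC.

DIC = 4.47 mmol/L

CA = [HCO3⁻] + 2[CO3²⁻] = (α₁ + 2α₂)·DIC
At pH 6.53: [H⁺]/K1 = 10^-0.20 = 0.63096, K2/[H⁺] = 10^-3.76 = 0.00017378
α₁ = 1/(1 + 0.63096 + 0.00017378) = 1/1.6311 = 0.6131; α₂ = α₁·K2/[H⁺] = 0.0001065
α₁ + 2α₂ = 0.6133
DIC = CA / (α₁ + 2α₂) = 2.74 / 0.6133 = 4.47 mmol/L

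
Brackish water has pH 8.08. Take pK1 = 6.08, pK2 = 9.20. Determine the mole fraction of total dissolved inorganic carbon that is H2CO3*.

α₀ = 1 / (1 + K1/[H⁺] + K1K2/[H⁺]²) = 1 / (1 + 10^+2.00 + 10^+0.88)
   = 1 / (1 + 100.00 + 7.5858) = 1/108.59 = 0.009209

α₀ = 0.00921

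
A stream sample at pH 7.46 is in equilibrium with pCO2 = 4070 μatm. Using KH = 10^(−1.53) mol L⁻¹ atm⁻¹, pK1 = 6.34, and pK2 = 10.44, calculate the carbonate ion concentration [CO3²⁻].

[CO3²⁻] = 1.66 μmol/L

[CO2*] = KH · pCO2 = 10^(−1.53) × 4070×10^-6 = 1.201×10^-4 mol/L
α₀ = 1/(1 + K1/[H⁺] + K1K2/[H⁺]²) = 1/(1 + 10^+1.12 + 10^-1.86) = 0.07044
DIC = [CO2*]/α₀ = 1.201×10^-4 / 0.07044 = 1.705 mmol/L
[CO3²⁻] = α₂·DIC; α₂ = 0.0009724, so [CO3²⁻] = 0.0009724 × 1.705 = 0.00166 mmol/L = 1.66 μmol/L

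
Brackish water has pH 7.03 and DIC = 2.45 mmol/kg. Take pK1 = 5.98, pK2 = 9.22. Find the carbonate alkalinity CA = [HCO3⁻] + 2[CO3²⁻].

CA = [HCO3⁻] + 2[CO3²⁻] = (α₁ + 2α₂)·DIC
At pH 7.03: [H⁺]/K1 = 10^-1.05 = 0.089125, K2/[H⁺] = 10^-2.19 = 0.0064565
α₁ = 1/(1 + 0.089125 + 0.0064565) = 1/1.0956 = 0.9128; α₂ = α₁·K2/[H⁺] = 0.005893
α₁ + 2α₂ = 0.9245
CA = 0.9245 × 2.45 = 2.27 mmol/kg

CA = 2.27 mmol/kg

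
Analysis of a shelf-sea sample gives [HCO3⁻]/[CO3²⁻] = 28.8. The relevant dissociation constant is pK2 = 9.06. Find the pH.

From K2 = [H⁺][CO3²⁻]/[HCO3⁻]:  pH = pK2 − log₁₀([HCO3⁻]/[CO3²⁻])
log₁₀(28.8) = +1.459
pH = 9.06 − (+1.459) = 7.60

pH = 7.60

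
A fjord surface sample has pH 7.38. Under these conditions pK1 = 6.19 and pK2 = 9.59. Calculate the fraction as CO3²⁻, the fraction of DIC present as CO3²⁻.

α₂ = 1 / (1 + [H⁺]/K2 + [H⁺]²/(K1K2)) = 1 / (1 + 10^+2.21 + 10^+1.02)
   = 1 / (1 + 162.18 + 10.471) = 1/173.65 = 0.005759

α₂ = 0.00576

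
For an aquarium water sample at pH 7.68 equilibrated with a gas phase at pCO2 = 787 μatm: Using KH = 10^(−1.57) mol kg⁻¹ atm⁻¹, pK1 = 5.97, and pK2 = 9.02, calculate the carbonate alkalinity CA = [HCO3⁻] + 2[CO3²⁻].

CA = 1.19 mmol/kg

[CO2*] = KH · pCO2 = 10^(−1.57) × 787×10^-6 = 2.118×10^-5 mol/kg
α₀ = 1/(1 + K1/[H⁺] + K1K2/[H⁺]²) = 1/(1 + 10^+1.71 + 10^+0.37) = 0.01830
DIC = [CO2*]/α₀ = 2.118×10^-5 / 0.01830 = 1.157 mmol/kg
CA = (α₁ + 2α₂)·DIC = (0.9388 + 2×0.04291) × 1.157 = 1.19 mmol/kg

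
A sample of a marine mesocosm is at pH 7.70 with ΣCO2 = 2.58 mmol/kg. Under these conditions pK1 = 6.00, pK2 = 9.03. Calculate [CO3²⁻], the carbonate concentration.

α₂ = 1 / (1 + [H⁺]/K2 + [H⁺]²/(K1K2)) = 1 / (1 + 10^+1.33 + 10^-0.37)
   = 1 / (1 + 21.380 + 0.42658) = 1/22.806 = 0.04385
[CO3²⁻] = α₂ × DIC = 0.04385 × 2.58 = 0.113 mmol/kg

[CO3²⁻] = 0.113 mmol/kg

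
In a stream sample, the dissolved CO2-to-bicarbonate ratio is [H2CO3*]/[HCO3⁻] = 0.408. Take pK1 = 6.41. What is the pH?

pH = 6.80

From K1 = [H⁺][HCO3⁻]/[H2CO3*]:  pH = pK1 − log₁₀([H2CO3*]/[HCO3⁻])
log₁₀(0.408) = -0.389
pH = 6.41 − (-0.389) = 6.80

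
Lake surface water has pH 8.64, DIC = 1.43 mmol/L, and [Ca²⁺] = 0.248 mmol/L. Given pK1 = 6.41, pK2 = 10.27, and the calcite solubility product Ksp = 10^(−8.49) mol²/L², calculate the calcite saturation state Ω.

α₂ = 1 / (1 + [H⁺]/K2 + [H⁺]²/(K1K2)) = 1 / (1 + 10^+1.63 + 10^-0.60)
   = 1 / (1 + 42.658 + 0.25119) = 1/43.909 = 0.02277
[CO3²⁻] = α₂ × DIC = 0.02277 × 1.43 = 0.03257 mmol/L
Ksp = 10^(−8.49) = 3.236×10^-9
Ω = [Ca²⁺][CO3²⁻]/Ksp = (0.248×10^-3)(3.257×10^-5) / 3.236×10^-9 = 2.50

Ω = 2.50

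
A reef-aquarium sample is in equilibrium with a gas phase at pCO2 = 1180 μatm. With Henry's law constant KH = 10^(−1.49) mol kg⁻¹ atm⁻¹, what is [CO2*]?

[CO2*] = 38.2 μmol/kg

KH = 10^(−1.49) = 3.236×10^-2 mol kg⁻¹ atm⁻¹
[CO2*] = KH · pCO2 = 3.236×10^-2 × 1180×10^-6 atm = 3.82×10^-5 mol/kg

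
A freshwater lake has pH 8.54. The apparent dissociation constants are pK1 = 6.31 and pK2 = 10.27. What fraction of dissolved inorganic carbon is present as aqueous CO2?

α₀ = 0.00575

α₀ = 1 / (1 + K1/[H⁺] + K1K2/[H⁺]²) = 1 / (1 + 10^+2.23 + 10^+0.50)
   = 1 / (1 + 169.82 + 3.1623) = 1/173.99 = 0.005748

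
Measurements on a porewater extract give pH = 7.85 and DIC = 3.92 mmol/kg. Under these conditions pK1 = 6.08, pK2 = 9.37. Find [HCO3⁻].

[HCO3⁻] = 3.74 mmol/kg

α₁ = 1 / (1 + [H⁺]/K1 + K2/[H⁺]) = 1 / (1 + 10^-1.77 + 10^-1.52)
   = 1 / (1 + 0.016982 + 0.030200) = 1/1.0472 = 0.9549
[HCO3⁻] = α₁ × DIC = 0.9549 × 3.92 = 3.74 mmol/kg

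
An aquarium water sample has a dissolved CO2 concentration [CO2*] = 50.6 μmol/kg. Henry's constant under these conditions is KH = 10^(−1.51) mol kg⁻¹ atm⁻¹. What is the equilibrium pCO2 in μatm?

pCO2 = 1640 μatm

KH = 10^(−1.51) = 3.090×10^-2 mol kg⁻¹ atm⁻¹
pCO2 = [CO2*]/KH = 50.6×10^-6 / 3.090×10^-2 = 1.64×10^-3 atm = 1640 μatm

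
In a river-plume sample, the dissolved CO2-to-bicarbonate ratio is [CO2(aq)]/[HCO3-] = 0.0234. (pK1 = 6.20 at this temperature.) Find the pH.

From K1 = [H⁺][HCO3-]/[CO2(aq)]:  pH = pK1 − log₁₀([CO2(aq)]/[HCO3-])
log₁₀(0.0234) = -1.631
pH = 6.20 − (-1.631) = 7.83

pH = 7.83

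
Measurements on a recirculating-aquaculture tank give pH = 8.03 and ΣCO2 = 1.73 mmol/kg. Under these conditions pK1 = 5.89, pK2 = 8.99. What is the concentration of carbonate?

[CO3²⁻] = 0.170 mmol/kg

α₂ = 1 / (1 + [H⁺]/K2 + [H⁺]²/(K1K2)) = 1 / (1 + 10^+0.96 + 10^-1.18)
   = 1 / (1 + 9.1201 + 0.066069) = 1/10.186 = 0.09817
[CO3²⁻] = α₂ × DIC = 0.09817 × 1.73 = 0.170 mmol/kg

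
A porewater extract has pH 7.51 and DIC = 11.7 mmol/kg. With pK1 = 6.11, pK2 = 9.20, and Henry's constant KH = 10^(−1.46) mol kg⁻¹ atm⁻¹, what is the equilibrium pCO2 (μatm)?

pCO2 = 1.27×10^4 μatm

α₀ = 1 / (1 + K1/[H⁺] + K1K2/[H⁺]²) = 1 / (1 + 10^+1.40 + 10^-0.29)
   = 1 / (1 + 25.119 + 0.51286) = 1/26.632 = 0.03755
[CO2*] = α₀ × DIC = 0.03755 × 11.7 = 0.4393 mmol/kg
pCO2 = [CO2*]/KH = 4.393×10^-4 / 3.467×10^-2 = 1.27×10^4 μatm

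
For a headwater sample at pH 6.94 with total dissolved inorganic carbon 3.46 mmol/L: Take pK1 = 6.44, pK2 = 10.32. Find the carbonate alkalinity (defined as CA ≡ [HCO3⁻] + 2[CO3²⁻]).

CA = [HCO3⁻] + 2[CO3²⁻] = (α₁ + 2α₂)·DIC
At pH 6.94: [H⁺]/K1 = 10^-0.50 = 0.31623, K2/[H⁺] = 10^-3.38 = 0.00041687
α₁ = 1/(1 + 0.31623 + 0.00041687) = 1/1.3166 = 0.7595; α₂ = α₁·K2/[H⁺] = 0.0003166
α₁ + 2α₂ = 0.7601
CA = 0.7601 × 3.46 = 2.63 mmol/L

CA = 2.63 mmol/L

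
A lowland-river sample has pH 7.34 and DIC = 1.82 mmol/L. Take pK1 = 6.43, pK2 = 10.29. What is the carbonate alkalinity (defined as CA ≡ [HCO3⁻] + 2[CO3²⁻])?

CA = 1.62 mmol/L

CA = [HCO3⁻] + 2[CO3²⁻] = (α₁ + 2α₂)·DIC
At pH 7.34: [H⁺]/K1 = 10^-0.91 = 0.12303, K2/[H⁺] = 10^-2.95 = 0.0011220
α₁ = 1/(1 + 0.12303 + 0.0011220) = 1/1.1241 = 0.8896; α₂ = α₁·K2/[H⁺] = 0.0009981
α₁ + 2α₂ = 0.8916
CA = 0.8916 × 1.82 = 1.62 mmol/L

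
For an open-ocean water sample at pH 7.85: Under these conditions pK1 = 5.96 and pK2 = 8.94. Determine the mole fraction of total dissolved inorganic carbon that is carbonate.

α₂ = 1 / (1 + [H⁺]/K2 + [H⁺]²/(K1K2)) = 1 / (1 + 10^+1.09 + 10^-0.80)
   = 1 / (1 + 12.303 + 0.15849) = 1/13.461 = 0.07429

α₂ = 0.0743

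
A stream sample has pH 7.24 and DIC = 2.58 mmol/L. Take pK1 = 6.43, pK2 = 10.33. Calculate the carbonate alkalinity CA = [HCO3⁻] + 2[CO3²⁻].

CA = 2.24 mmol/L

CA = [HCO3⁻] + 2[CO3²⁻] = (α₁ + 2α₂)·DIC
At pH 7.24: [H⁺]/K1 = 10^-0.81 = 0.15488, K2/[H⁺] = 10^-3.09 = 0.00081283
α₁ = 1/(1 + 0.15488 + 0.00081283) = 1/1.1557 = 0.8653; α₂ = α₁·K2/[H⁺] = 0.0007033
α₁ + 2α₂ = 0.8667
CA = 0.8667 × 2.58 = 2.24 mmol/L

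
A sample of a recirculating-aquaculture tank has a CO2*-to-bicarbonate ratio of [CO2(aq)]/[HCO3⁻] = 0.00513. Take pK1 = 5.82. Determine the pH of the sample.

From K1 = [H⁺][HCO3⁻]/[CO2(aq)]:  pH = pK1 − log₁₀([CO2(aq)]/[HCO3⁻])
log₁₀(0.00513) = -2.290
pH = 5.82 − (-2.290) = 8.11

pH = 8.11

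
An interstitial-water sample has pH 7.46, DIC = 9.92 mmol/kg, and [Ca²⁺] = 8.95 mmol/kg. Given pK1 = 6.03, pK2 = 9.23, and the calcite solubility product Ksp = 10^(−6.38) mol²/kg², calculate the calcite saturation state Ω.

α₂ = 1 / (1 + [H⁺]/K2 + [H⁺]²/(K1K2)) = 1 / (1 + 10^+1.77 + 10^+0.34)
   = 1 / (1 + 58.884 + 2.1878) = 1/62.072 = 0.01611
[CO3²⁻] = α₂ × DIC = 0.01611 × 9.92 = 0.1598 mmol/kg
Ksp = 10^(−6.38) = 4.169×10^-7
Ω = [Ca²⁺][CO3²⁻]/Ksp = (8.95×10^-3)(1.598×10^-4) / 4.169×10^-7 = 3.43

Ω = 3.43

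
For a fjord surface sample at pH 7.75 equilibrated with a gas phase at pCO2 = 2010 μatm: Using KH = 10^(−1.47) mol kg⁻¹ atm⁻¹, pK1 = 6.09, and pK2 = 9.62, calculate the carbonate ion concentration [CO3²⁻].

[CO2*] = KH · pCO2 = 10^(−1.47) × 2010×10^-6 = 6.811×10^-5 mol/kg
α₀ = 1/(1 + K1/[H⁺] + K1K2/[H⁺]²) = 1/(1 + 10^+1.66 + 10^-0.21) = 0.02113
DIC = [CO2*]/α₀ = 6.811×10^-5 / 0.02113 = 3.223 mmol/kg
[CO3²⁻] = α₂·DIC; α₂ = 0.01303, so [CO3²⁻] = 0.01303 × 3.223 = 0.0420 mmol/kg

[CO3²⁻] = 0.0420 mmol/kg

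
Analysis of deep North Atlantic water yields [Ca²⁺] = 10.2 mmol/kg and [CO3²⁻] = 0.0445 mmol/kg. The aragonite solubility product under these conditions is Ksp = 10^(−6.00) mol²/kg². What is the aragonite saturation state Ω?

Ksp = 10^(−6.00) = 1.000×10^-6
Ω = [Ca²⁺][CO3²⁻]/Ksp = (10.2×10^-3)(0.0445×10^-3) / 1.000×10^-6 = 0.454

Ω = 0.454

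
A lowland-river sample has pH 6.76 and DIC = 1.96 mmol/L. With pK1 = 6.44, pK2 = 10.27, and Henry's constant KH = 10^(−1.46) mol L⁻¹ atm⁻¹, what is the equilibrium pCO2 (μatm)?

pCO2 = 1.83×10^4 μatm

α₀ = 1 / (1 + K1/[H⁺] + K1K2/[H⁺]²) = 1 / (1 + 10^+0.32 + 10^-3.19)
   = 1 / (1 + 2.0893 + 0.00064565) = 1/3.0899 = 0.3236
[CO2*] = α₀ × DIC = 0.3236 × 1.96 = 0.6343 mmol/L
pCO2 = [CO2*]/KH = 6.343×10^-4 / 3.467×10^-2 = 1.83×10^4 μatm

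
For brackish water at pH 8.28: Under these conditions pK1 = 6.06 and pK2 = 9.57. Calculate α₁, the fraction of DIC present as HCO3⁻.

α₁ = 0.946

α₁ = 1 / (1 + [H⁺]/K1 + K2/[H⁺]) = 1 / (1 + 10^-2.22 + 10^-1.29)
   = 1 / (1 + 0.0060256 + 0.051286) = 1/1.0573 = 0.9458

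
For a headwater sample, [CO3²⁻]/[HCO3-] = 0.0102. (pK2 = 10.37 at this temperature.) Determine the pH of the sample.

pH = 8.38

From K2 = [H⁺][CO3²⁻]/[HCO3-]:  pH = pK2 + log₁₀([CO3²⁻]/[HCO3-])
log₁₀(0.0102) = -1.991
pH = 10.37 + (-1.991) = 8.38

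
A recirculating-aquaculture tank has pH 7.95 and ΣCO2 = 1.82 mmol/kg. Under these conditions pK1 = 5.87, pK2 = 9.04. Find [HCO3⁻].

α₁ = 1 / (1 + [H⁺]/K1 + K2/[H⁺]) = 1 / (1 + 10^-2.08 + 10^-1.09)
   = 1 / (1 + 0.0083176 + 0.081283) = 1/1.0896 = 0.9178
[HCO3⁻] = α₁ × DIC = 0.9178 × 1.82 = 1.67 mmol/kg

[HCO3⁻] = 1.67 mmol/kg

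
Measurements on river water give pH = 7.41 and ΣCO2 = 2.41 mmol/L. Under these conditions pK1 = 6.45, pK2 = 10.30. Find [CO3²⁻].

[CO3²⁻] = 2.79 μmol/L

α₂ = 1 / (1 + [H⁺]/K2 + [H⁺]²/(K1K2)) = 1 / (1 + 10^+2.89 + 10^+1.93)
   = 1 / (1 + 776.25 + 85.114) = 1/862.36 = 0.001160
[CO3²⁻] = α₂ × DIC = 0.001160 × 2.41 = 0.00279 mmol/L = 2.79 μmol/L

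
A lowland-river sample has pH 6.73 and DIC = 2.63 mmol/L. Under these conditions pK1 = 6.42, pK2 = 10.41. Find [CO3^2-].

[CO3²⁻] = 0.369 μmol/L

α₂ = 1 / (1 + [H⁺]/K2 + [H⁺]²/(K1K2)) = 1 / (1 + 10^+3.68 + 10^+3.37)
   = 1 / (1 + 4786.3 + 2344.2) = 1/7131.5 = 0.0001402
[CO3²⁻] = α₂ × DIC = 0.0001402 × 2.63 = 0.000369 mmol/L = 0.369 μmol/L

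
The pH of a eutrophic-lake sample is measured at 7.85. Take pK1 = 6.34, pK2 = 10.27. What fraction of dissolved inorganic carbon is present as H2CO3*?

α₀ = 1 / (1 + K1/[H⁺] + K1K2/[H⁺]²) = 1 / (1 + 10^+1.51 + 10^-0.91)
   = 1 / (1 + 32.359 + 0.12303) = 1/33.482 = 0.02987

α₀ = 0.0299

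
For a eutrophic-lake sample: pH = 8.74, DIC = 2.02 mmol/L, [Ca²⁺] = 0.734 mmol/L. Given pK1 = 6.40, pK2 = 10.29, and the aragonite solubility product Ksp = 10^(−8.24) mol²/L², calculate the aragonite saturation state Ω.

Ω = 7.03

α₂ = 1 / (1 + [H⁺]/K2 + [H⁺]²/(K1K2)) = 1 / (1 + 10^+1.55 + 10^-0.79)
   = 1 / (1 + 35.481 + 0.16218) = 1/36.644 = 0.02729
[CO3²⁻] = α₂ × DIC = 0.02729 × 2.02 = 0.05513 mmol/L
Ksp = 10^(−8.24) = 5.754×10^-9
Ω = [Ca²⁺][CO3²⁻]/Ksp = (0.734×10^-3)(5.513×10^-5) / 5.754×10^-9 = 7.03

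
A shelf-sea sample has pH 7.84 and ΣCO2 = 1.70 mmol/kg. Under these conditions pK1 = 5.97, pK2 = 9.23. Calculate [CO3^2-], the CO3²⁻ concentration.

[CO3²⁻] = 0.0657 mmol/kg

α₂ = 1 / (1 + [H⁺]/K2 + [H⁺]²/(K1K2)) = 1 / (1 + 10^+1.39 + 10^-0.48)
   = 1 / (1 + 24.547 + 0.33113) = 1/25.878 = 0.03864
[CO3²⁻] = α₂ × DIC = 0.03864 × 1.70 = 0.0657 mmol/kg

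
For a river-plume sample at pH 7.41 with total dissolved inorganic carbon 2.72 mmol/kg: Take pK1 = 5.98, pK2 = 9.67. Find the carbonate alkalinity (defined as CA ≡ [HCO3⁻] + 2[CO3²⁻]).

CA = 2.64 mmol/kg

CA = [HCO3⁻] + 2[CO3²⁻] = (α₁ + 2α₂)·DIC
At pH 7.41: [H⁺]/K1 = 10^-1.43 = 0.037154, K2/[H⁺] = 10^-2.26 = 0.0054954
α₁ = 1/(1 + 0.037154 + 0.0054954) = 1/1.0426 = 0.9591; α₂ = α₁·K2/[H⁺] = 0.005271
α₁ + 2α₂ = 0.9696
CA = 0.9696 × 2.72 = 2.64 mmol/kg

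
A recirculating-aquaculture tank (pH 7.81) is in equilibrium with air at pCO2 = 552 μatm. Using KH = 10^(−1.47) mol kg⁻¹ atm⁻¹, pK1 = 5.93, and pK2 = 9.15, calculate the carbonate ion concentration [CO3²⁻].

[CO2*] = KH · pCO2 = 10^(−1.47) × 552×10^-6 = 1.870×10^-5 mol/kg
α₀ = 1/(1 + K1/[H⁺] + K1K2/[H⁺]²) = 1/(1 + 10^+1.88 + 10^+0.54) = 0.01245
DIC = [CO2*]/α₀ = 1.870×10^-5 / 0.01245 = 1.502 mmol/kg
[CO3²⁻] = α₂·DIC; α₂ = 0.04317, so [CO3²⁻] = 0.04317 × 1.502 = 0.0649 mmol/kg

[CO3²⁻] = 0.0649 mmol/kg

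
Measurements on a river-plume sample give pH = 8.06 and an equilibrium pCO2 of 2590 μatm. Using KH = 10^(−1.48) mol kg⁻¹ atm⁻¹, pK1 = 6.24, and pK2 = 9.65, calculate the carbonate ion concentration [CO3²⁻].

[CO3²⁻] = 0.146 mmol/kg

[CO2*] = KH · pCO2 = 10^(−1.48) × 2590×10^-6 = 8.576×10^-5 mol/kg
α₀ = 1/(1 + K1/[H⁺] + K1K2/[H⁺]²) = 1/(1 + 10^+1.82 + 10^+0.23) = 0.01454
DIC = [CO2*]/α₀ = 8.576×10^-5 / 0.01454 = 5.898 mmol/kg
[CO3²⁻] = α₂·DIC; α₂ = 0.02470, so [CO3²⁻] = 0.02470 × 5.898 = 0.146 mmol/kg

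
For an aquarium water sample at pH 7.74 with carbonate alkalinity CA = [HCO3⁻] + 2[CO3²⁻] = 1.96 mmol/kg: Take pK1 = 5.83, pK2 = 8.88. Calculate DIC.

DIC = 1.86 mmol/kg

CA = [HCO3⁻] + 2[CO3²⁻] = (α₁ + 2α₂)·DIC
At pH 7.74: [H⁺]/K1 = 10^-1.91 = 0.012303, K2/[H⁺] = 10^-1.14 = 0.072444
α₁ = 1/(1 + 0.012303 + 0.072444) = 1/1.0847 = 0.9219; α₂ = α₁·K2/[H⁺] = 0.06678
α₁ + 2α₂ = 1.0554
DIC = CA / (α₁ + 2α₂) = 1.96 / 1.0554 = 1.86 mmol/kg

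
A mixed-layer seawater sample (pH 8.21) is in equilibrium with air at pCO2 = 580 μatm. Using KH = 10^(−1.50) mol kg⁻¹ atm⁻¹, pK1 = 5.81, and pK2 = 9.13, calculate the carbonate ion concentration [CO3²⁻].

[CO3²⁻] = 0.554 mmol/kg

[CO2*] = KH · pCO2 = 10^(−1.50) × 580×10^-6 = 1.834×10^-5 mol/kg
α₀ = 1/(1 + K1/[H⁺] + K1K2/[H⁺]²) = 1/(1 + 10^+2.40 + 10^+1.48) = 0.003541
DIC = [CO2*]/α₀ = 1.834×10^-5 / 0.003541 = 5.179 mmol/kg
[CO3²⁻] = α₂·DIC; α₂ = 0.1069, so [CO3²⁻] = 0.1069 × 5.179 = 0.554 mmol/kg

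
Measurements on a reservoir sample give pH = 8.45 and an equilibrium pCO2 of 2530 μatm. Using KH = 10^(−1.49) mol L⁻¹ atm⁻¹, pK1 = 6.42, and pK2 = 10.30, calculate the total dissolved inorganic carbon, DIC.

DIC = 8.98 mmol/L

[CO2*] = KH · pCO2 = 10^(−1.49) × 2530×10^-6 = 8.187×10^-5 mol/L
α₀ = 1/(1 + K1/[H⁺] + K1K2/[H⁺]²) = 1/(1 + 10^+2.03 + 10^+0.18) = 0.009119
DIC = [CO2*]/α₀ = 8.187×10^-5 / 0.009119 = 8.98 mmol/L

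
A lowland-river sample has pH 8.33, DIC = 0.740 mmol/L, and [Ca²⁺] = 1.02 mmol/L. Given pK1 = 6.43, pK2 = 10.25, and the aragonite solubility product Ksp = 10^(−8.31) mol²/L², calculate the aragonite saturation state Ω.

Ω = 1.81

α₂ = 1 / (1 + [H⁺]/K2 + [H⁺]²/(K1K2)) = 1 / (1 + 10^+1.92 + 10^+0.02)
   = 1 / (1 + 83.176 + 1.0471) = 1/85.224 = 0.01173
[CO3²⁻] = α₂ × DIC = 0.01173 × 0.740 = 0.008683 mmol/L = 8.683 μmol/L
Ksp = 10^(−8.31) = 4.898×10^-9
Ω = [Ca²⁺][CO3²⁻]/Ksp = (1.02×10^-3)(8.683×10^-6) / 4.898×10^-9 = 1.81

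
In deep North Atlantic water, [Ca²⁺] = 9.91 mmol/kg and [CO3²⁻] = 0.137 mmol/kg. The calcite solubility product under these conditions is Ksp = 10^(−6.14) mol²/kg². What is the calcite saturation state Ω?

Ksp = 10^(−6.14) = 7.244×10^-7
Ω = [Ca²⁺][CO3²⁻]/Ksp = (9.91×10^-3)(0.137×10^-3) / 7.244×10^-7 = 1.87

Ω = 1.87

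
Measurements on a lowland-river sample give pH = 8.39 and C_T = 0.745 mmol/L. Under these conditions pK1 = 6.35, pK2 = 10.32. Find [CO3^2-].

[CO3²⁻] = 8.57 μmol/L

α₂ = 1 / (1 + [H⁺]/K2 + [H⁺]²/(K1K2)) = 1 / (1 + 10^+1.93 + 10^-0.11)
   = 1 / (1 + 85.114 + 0.77625) = 1/86.890 = 0.01151
[CO3²⁻] = α₂ × DIC = 0.01151 × 0.745 = 0.00857 mmol/L = 8.57 μmol/L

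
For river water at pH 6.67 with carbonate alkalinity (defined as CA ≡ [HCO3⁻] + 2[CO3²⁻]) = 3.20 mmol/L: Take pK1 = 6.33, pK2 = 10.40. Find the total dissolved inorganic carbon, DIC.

DIC = 4.66 mmol/L

CA = [HCO3⁻] + 2[CO3²⁻] = (α₁ + 2α₂)·DIC
At pH 6.67: [H⁺]/K1 = 10^-0.34 = 0.45709, K2/[H⁺] = 10^-3.73 = 0.00018621
α₁ = 1/(1 + 0.45709 + 0.00018621) = 1/1.4573 = 0.6862; α₂ = α₁·K2/[H⁺] = 0.0001278
α₁ + 2α₂ = 0.6865
DIC = CA / (α₁ + 2α₂) = 3.20 / 0.6865 = 4.66 mmol/L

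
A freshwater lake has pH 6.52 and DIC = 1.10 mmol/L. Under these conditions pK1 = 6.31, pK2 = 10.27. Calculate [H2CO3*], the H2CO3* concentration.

[CO2*] = 0.420 mmol/L

α₀ = 1 / (1 + K1/[H⁺] + K1K2/[H⁺]²) = 1 / (1 + 10^+0.21 + 10^-3.54)
   = 1 / (1 + 1.6218 + 0.00028840) = 1/2.6221 = 0.3814
[CO2*] = α₀ × DIC = 0.3814 × 1.10 = 0.420 mmol/L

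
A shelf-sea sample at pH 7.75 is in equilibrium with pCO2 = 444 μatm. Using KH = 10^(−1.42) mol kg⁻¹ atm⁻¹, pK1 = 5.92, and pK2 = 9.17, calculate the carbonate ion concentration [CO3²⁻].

[CO2*] = KH · pCO2 = 10^(−1.42) × 444×10^-6 = 1.688×10^-5 mol/kg
α₀ = 1/(1 + K1/[H⁺] + K1K2/[H⁺]²) = 1/(1 + 10^+1.83 + 10^+0.41) = 0.01405
DIC = [CO2*]/α₀ = 1.688×10^-5 / 0.01405 = 1.202 mmol/kg
[CO3²⁻] = α₂·DIC; α₂ = 0.03611, so [CO3²⁻] = 0.03611 × 1.202 = 0.0434 mmol/kg

[CO3²⁻] = 0.0434 mmol/kg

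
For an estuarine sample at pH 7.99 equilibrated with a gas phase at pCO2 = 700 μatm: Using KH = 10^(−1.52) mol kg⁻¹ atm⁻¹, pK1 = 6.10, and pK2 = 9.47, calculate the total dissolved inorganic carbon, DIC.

DIC = 1.72 mmol/kg

[CO2*] = KH · pCO2 = 10^(−1.52) × 700×10^-6 = 2.114×10^-5 mol/kg
α₀ = 1/(1 + K1/[H⁺] + K1K2/[H⁺]²) = 1/(1 + 10^+1.89 + 10^+0.41) = 0.01232
DIC = [CO2*]/α₀ = 2.114×10^-5 / 0.01232 = 1.72 mmol/kg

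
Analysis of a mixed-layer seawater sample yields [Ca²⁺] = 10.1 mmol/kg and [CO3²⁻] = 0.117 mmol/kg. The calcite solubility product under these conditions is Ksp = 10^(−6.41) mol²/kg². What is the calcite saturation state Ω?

Ksp = 10^(−6.41) = 3.890×10^-7
Ω = [Ca²⁺][CO3²⁻]/Ksp = (10.1×10^-3)(0.117×10^-3) / 3.890×10^-7 = 3.04

Ω = 3.04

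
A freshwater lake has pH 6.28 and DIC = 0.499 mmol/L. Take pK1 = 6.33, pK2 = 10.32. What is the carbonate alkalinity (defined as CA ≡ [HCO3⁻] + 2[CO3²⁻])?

CA = 0.235 mmol/L

CA = [HCO3⁻] + 2[CO3²⁻] = (α₁ + 2α₂)·DIC
At pH 6.28: [H⁺]/K1 = 10^0.05 = 1.1220, K2/[H⁺] = 10^-4.04 = 9.1201×10^-5
α₁ = 1/(1 + 1.1220 + 9.1201×10^-5) = 1/2.1221 = 0.4712; α₂ = α₁·K2/[H⁺] = 4.298×10^-5
α₁ + 2α₂ = 0.4713
CA = 0.4713 × 0.499 = 0.235 mmol/L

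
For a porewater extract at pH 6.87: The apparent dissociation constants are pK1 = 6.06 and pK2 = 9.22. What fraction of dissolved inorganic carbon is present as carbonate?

α₂ = 0.00385

α₂ = 1 / (1 + [H⁺]/K2 + [H⁺]²/(K1K2)) = 1 / (1 + 10^+2.35 + 10^+1.54)
   = 1 / (1 + 223.87 + 34.674) = 1/259.55 = 0.003853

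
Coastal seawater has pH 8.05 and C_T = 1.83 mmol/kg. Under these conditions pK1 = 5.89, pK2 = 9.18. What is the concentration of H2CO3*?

α₀ = 1 / (1 + K1/[H⁺] + K1K2/[H⁺]²) = 1 / (1 + 10^+2.16 + 10^+1.03)
   = 1 / (1 + 144.54 + 10.715) = 1/156.26 = 0.006400
[CO2*] = α₀ × DIC = 0.006400 × 1.83 = 0.0117 mmol/kg = 11.7 μmol/kg

[CO2*] = 11.7 μmol/kg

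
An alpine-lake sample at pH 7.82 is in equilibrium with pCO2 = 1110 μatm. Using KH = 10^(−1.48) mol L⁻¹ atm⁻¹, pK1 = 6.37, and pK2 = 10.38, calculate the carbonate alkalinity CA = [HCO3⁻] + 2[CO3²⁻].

[CO2*] = KH · pCO2 = 10^(−1.48) × 1110×10^-6 = 3.676×10^-5 mol/L
α₀ = 1/(1 + K1/[H⁺] + K1K2/[H⁺]²) = 1/(1 + 10^+1.45 + 10^-1.11) = 0.03417
DIC = [CO2*]/α₀ = 3.676×10^-5 / 0.03417 = 1.076 mmol/L
CA = (α₁ + 2α₂)·DIC = (0.9632 + 2×0.002653) × 1.076 = 1.04 mmol/L

CA = 1.04 mmol/L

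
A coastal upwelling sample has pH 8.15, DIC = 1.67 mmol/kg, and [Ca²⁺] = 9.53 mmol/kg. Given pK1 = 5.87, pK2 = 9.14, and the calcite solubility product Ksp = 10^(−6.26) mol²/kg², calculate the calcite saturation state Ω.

Ω = 2.68

α₂ = 1 / (1 + [H⁺]/K2 + [H⁺]²/(K1K2)) = 1 / (1 + 10^+0.99 + 10^-1.29)
   = 1 / (1 + 9.7724 + 0.051286) = 1/10.824 = 0.09239
[CO3²⁻] = α₂ × DIC = 0.09239 × 1.67 = 0.1543 mmol/kg
Ksp = 10^(−6.26) = 5.495×10^-7
Ω = [Ca²⁺][CO3²⁻]/Ksp = (9.53×10^-3)(1.543×10^-4) / 5.495×10^-7 = 2.68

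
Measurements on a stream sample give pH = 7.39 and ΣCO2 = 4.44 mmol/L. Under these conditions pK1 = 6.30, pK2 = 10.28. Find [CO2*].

[CO2*] = 0.333 mmol/L

α₀ = 1 / (1 + K1/[H⁺] + K1K2/[H⁺]²) = 1 / (1 + 10^+1.09 + 10^-1.80)
   = 1 / (1 + 12.303 + 0.015849) = 1/13.319 = 0.07508
[CO2*] = α₀ × DIC = 0.07508 × 4.44 = 0.333 mmol/L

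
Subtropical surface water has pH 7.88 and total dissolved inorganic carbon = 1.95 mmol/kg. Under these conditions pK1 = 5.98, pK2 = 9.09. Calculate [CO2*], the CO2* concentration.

α₀ = 1 / (1 + K1/[H⁺] + K1K2/[H⁺]²) = 1 / (1 + 10^+1.90 + 10^+0.69)
   = 1 / (1 + 79.433 + 4.8978) = 1/85.331 = 0.01172
[CO2*] = α₀ × DIC = 0.01172 × 1.95 = 0.0229 mmol/kg

[CO2*] = 0.0229 mmol/kg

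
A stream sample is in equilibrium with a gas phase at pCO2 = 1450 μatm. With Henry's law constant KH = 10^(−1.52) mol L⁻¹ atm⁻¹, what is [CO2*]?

[CO2*] = 43.8 μmol/L

KH = 10^(−1.52) = 3.020×10^-2 mol L⁻¹ atm⁻¹
[CO2*] = KH · pCO2 = 3.020×10^-2 × 1450×10^-6 atm = 4.38×10^-5 mol/L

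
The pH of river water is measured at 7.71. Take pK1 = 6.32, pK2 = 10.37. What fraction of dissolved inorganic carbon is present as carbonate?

α₂ = 1 / (1 + [H⁺]/K2 + [H⁺]²/(K1K2)) = 1 / (1 + 10^+2.66 + 10^+1.27)
   = 1 / (1 + 457.09 + 18.621) = 1/476.71 = 0.002098

α₂ = 0.00210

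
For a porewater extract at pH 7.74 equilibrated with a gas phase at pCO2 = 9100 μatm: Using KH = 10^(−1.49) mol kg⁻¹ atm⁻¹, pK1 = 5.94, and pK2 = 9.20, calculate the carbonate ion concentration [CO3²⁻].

[CO3²⁻] = 0.644 mmol/kg

[CO2*] = KH · pCO2 = 10^(−1.49) × 9100×10^-6 = 2.945×10^-4 mol/kg
α₀ = 1/(1 + K1/[H⁺] + K1K2/[H⁺]²) = 1/(1 + 10^+1.80 + 10^+0.34) = 0.01509
DIC = [CO2*]/α₀ = 2.945×10^-4 / 0.01509 = 19.52 mmol/kg
[CO3²⁻] = α₂·DIC; α₂ = 0.03301, so [CO3²⁻] = 0.03301 × 19.52 = 0.644 mmol/kg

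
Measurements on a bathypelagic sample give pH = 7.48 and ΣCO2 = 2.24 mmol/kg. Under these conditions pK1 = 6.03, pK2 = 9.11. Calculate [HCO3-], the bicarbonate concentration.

[HCO3⁻] = 2.12 mmol/kg

α₁ = 1 / (1 + [H⁺]/K1 + K2/[H⁺]) = 1 / (1 + 10^-1.45 + 10^-1.63)
   = 1 / (1 + 0.035481 + 0.023442) = 1/1.0589 = 0.9444
[HCO3⁻] = α₁ × DIC = 0.9444 × 2.24 = 2.12 mmol/kg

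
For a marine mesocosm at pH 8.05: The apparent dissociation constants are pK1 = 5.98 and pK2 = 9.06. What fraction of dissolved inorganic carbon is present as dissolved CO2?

α₀ = 0.00769

α₀ = 1 / (1 + K1/[H⁺] + K1K2/[H⁺]²) = 1 / (1 + 10^+2.07 + 10^+1.06)
   = 1 / (1 + 117.49 + 11.482) = 1/129.97 = 0.007694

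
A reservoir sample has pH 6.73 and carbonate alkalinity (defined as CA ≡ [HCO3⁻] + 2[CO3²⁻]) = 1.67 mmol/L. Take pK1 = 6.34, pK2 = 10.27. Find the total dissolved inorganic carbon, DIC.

DIC = 2.35 mmol/L

CA = [HCO3⁻] + 2[CO3²⁻] = (α₁ + 2α₂)·DIC
At pH 6.73: [H⁺]/K1 = 10^-0.39 = 0.40738, K2/[H⁺] = 10^-3.54 = 0.00028840
α₁ = 1/(1 + 0.40738 + 0.00028840) = 1/1.4077 = 0.7104; α₂ = α₁·K2/[H⁺] = 0.0002049
α₁ + 2α₂ = 0.7108
DIC = CA / (α₁ + 2α₂) = 1.67 / 0.7108 = 2.35 mmol/L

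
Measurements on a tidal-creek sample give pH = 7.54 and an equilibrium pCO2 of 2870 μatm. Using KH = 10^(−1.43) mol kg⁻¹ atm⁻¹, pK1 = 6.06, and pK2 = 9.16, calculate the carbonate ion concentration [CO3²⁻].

[CO3²⁻] = 0.0772 mmol/kg

[CO2*] = KH · pCO2 = 10^(−1.43) × 2870×10^-6 = 1.066×10^-4 mol/kg
α₀ = 1/(1 + K1/[H⁺] + K1K2/[H⁺]²) = 1/(1 + 10^+1.48 + 10^-0.14) = 0.03132
DIC = [CO2*]/α₀ = 1.066×10^-4 / 0.03132 = 3.404 mmol/kg
[CO3²⁻] = α₂·DIC; α₂ = 0.02269, so [CO3²⁻] = 0.02269 × 3.404 = 0.0772 mmol/kg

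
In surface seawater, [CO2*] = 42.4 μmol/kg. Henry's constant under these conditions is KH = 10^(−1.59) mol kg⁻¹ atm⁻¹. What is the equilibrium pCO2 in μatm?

KH = 10^(−1.59) = 2.570×10^-2 mol kg⁻¹ atm⁻¹
pCO2 = [CO2*]/KH = 42.4×10^-6 / 2.570×10^-2 = 1.65×10^-3 atm = 1650 μatm

pCO2 = 1650 μatm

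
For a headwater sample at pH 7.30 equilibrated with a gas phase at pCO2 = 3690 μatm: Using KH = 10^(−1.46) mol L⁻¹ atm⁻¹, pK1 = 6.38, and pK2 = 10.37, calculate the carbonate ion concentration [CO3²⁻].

[CO3²⁻] = 0.906 μmol/L

[CO2*] = KH · pCO2 = 10^(−1.46) × 3690×10^-6 = 1.279×10^-4 mol/L
α₀ = 1/(1 + K1/[H⁺] + K1K2/[H⁺]²) = 1/(1 + 10^+0.92 + 10^-2.15) = 0.1072
DIC = [CO2*]/α₀ = 1.279×10^-4 / 0.1072 = 1.193 mmol/L
[CO3²⁻] = α₂·DIC; α₂ = 0.0007592, so [CO3²⁻] = 0.0007592 × 1.193 = 0.000906 mmol/L = 0.906 μmol/L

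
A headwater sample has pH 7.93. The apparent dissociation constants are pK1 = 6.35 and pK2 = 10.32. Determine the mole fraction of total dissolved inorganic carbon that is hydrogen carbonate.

α₁ = 1 / (1 + [H⁺]/K1 + K2/[H⁺]) = 1 / (1 + 10^-1.58 + 10^-2.39)
   = 1 / (1 + 0.026303 + 0.0040738) = 1/1.0304 = 0.9705

α₁ = 0.971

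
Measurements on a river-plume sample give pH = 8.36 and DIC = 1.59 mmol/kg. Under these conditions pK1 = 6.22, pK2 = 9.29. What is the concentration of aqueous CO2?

α₀ = 1 / (1 + K1/[H⁺] + K1K2/[H⁺]²) = 1 / (1 + 10^+2.14 + 10^+1.21)
   = 1 / (1 + 138.04 + 16.218) = 1/155.26 = 0.006441
[CO2*] = α₀ × DIC = 0.006441 × 1.59 = 0.0102 mmol/kg = 10.2 μmol/kg

[CO2*] = 10.2 μmol/kg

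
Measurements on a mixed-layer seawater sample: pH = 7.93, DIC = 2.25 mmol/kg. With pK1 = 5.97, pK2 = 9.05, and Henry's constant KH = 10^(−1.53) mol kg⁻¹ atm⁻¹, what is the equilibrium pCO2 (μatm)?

α₀ = 1 / (1 + K1/[H⁺] + K1K2/[H⁺]²) = 1 / (1 + 10^+1.96 + 10^+0.84)
   = 1 / (1 + 91.201 + 6.9183) = 1/99.119 = 0.01009
[CO2*] = α₀ × DIC = 0.01009 × 2.25 = 0.02270 mmol/kg
pCO2 = [CO2*]/KH = 2.270×10^-5 / 2.951×10^-2 = 769 μatm

pCO2 = 769 μatm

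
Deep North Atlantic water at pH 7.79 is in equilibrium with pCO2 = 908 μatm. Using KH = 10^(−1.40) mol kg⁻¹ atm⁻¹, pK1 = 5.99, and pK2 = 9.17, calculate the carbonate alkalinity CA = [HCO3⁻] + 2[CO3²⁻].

[CO2*] = KH · pCO2 = 10^(−1.40) × 908×10^-6 = 3.615×10^-5 mol/kg
α₀ = 1/(1 + K1/[H⁺] + K1K2/[H⁺]²) = 1/(1 + 10^+1.80 + 10^+0.42) = 0.01499
DIC = [CO2*]/α₀ = 3.615×10^-5 / 0.01499 = 2.412 mmol/kg
CA = (α₁ + 2α₂)·DIC = (0.9456 + 2×0.03942) × 2.412 = 2.47 mmol/kg

CA = 2.47 mmol/kg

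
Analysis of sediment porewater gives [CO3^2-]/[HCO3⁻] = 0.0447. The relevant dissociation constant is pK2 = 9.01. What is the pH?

From K2 = [H⁺][CO3^2-]/[HCO3⁻]:  pH = pK2 + log₁₀([CO3^2-]/[HCO3⁻])
log₁₀(0.0447) = -1.350
pH = 9.01 + (-1.350) = 7.66

pH = 7.66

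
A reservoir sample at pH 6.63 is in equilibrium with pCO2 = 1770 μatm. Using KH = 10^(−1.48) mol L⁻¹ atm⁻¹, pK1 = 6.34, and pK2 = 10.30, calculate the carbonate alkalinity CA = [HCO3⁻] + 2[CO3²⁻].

CA = 0.114 mmol/L

[CO2*] = KH · pCO2 = 10^(−1.48) × 1770×10^-6 = 5.861×10^-5 mol/L
α₀ = 1/(1 + K1/[H⁺] + K1K2/[H⁺]²) = 1/(1 + 10^+0.29 + 10^-3.38) = 0.3390
DIC = [CO2*]/α₀ = 5.861×10^-5 / 0.3390 = 0.1729 mmol/L
CA = (α₁ + 2α₂)·DIC = (0.6609 + 2×0.0001413) × 0.1729 = 0.114 mmol/L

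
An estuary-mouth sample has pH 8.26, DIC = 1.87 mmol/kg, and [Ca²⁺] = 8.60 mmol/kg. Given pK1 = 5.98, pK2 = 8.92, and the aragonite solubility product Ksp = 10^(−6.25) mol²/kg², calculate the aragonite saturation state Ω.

Ω = 5.11

α₂ = 1 / (1 + [H⁺]/K2 + [H⁺]²/(K1K2)) = 1 / (1 + 10^+0.66 + 10^-1.62)
   = 1 / (1 + 4.5709 + 0.023988) = 1/5.5949 = 0.1787
[CO3²⁻] = α₂ × DIC = 0.1787 × 1.87 = 0.3342 mmol/kg
Ksp = 10^(−6.25) = 5.623×10^-7
Ω = [Ca²⁺][CO3²⁻]/Ksp = (8.60×10^-3)(3.342×10^-4) / 5.623×10^-7 = 5.11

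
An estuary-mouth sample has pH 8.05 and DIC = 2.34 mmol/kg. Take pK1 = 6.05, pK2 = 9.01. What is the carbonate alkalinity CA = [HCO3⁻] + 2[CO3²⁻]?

CA = 2.55 mmol/kg

CA = [HCO3⁻] + 2[CO3²⁻] = (α₁ + 2α₂)·DIC
At pH 8.05: [H⁺]/K1 = 10^-2.00 = 0.010000, K2/[H⁺] = 10^-0.96 = 0.10965
α₁ = 1/(1 + 0.010000 + 0.10965) = 1/1.1196 = 0.8931; α₂ = α₁·K2/[H⁺] = 0.09793
α₁ + 2α₂ = 1.0890
CA = 1.0890 × 2.34 = 2.55 mmol/kg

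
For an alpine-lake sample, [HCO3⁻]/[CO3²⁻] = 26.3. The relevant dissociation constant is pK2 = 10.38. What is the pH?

pH = 8.96

From K2 = [H⁺][CO3²⁻]/[HCO3⁻]:  pH = pK2 − log₁₀([HCO3⁻]/[CO3²⁻])
log₁₀(26.3) = +1.420
pH = 10.38 − (+1.420) = 8.96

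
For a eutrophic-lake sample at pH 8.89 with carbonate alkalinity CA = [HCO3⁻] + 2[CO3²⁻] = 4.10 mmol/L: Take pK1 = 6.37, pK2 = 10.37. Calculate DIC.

CA = [HCO3⁻] + 2[CO3²⁻] = (α₁ + 2α₂)·DIC
At pH 8.89: [H⁺]/K1 = 10^-2.52 = 0.0030200, K2/[H⁺] = 10^-1.48 = 0.033113
α₁ = 1/(1 + 0.0030200 + 0.033113) = 1/1.0361 = 0.9651; α₂ = α₁·K2/[H⁺] = 0.03196
α₁ + 2α₂ = 1.0290
DIC = CA / (α₁ + 2α₂) = 4.10 / 1.0290 = 3.98 mmol/L

DIC = 3.98 mmol/L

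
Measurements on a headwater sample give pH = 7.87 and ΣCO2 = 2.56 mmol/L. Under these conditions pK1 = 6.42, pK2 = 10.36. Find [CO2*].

α₀ = 1 / (1 + K1/[H⁺] + K1K2/[H⁺]²) = 1 / (1 + 10^+1.45 + 10^-1.04)
   = 1 / (1 + 28.184 + 0.091201) = 1/29.275 = 0.03416
[CO2*] = α₀ × DIC = 0.03416 × 2.56 = 0.0874 mmol/L

[CO2*] = 0.0874 mmol/L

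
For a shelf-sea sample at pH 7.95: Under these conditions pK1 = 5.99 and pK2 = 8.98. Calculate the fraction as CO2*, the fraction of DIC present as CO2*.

α₀ = 1 / (1 + K1/[H⁺] + K1K2/[H⁺]²) = 1 / (1 + 10^+1.96 + 10^+0.93)
   = 1 / (1 + 91.201 + 8.5114) = 1/100.71 = 0.009929

α₀ = 0.00993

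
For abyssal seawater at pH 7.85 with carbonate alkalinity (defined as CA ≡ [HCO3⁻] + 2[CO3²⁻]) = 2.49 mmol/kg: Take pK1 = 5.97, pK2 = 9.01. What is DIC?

DIC = 2.37 mmol/kg

CA = [HCO3⁻] + 2[CO3²⁻] = (α₁ + 2α₂)·DIC
At pH 7.85: [H⁺]/K1 = 10^-1.88 = 0.013183, K2/[H⁺] = 10^-1.16 = 0.069183
α₁ = 1/(1 + 0.013183 + 0.069183) = 1/1.0824 = 0.9239; α₂ = α₁·K2/[H⁺] = 0.06392
α₁ + 2α₂ = 1.0517
DIC = CA / (α₁ + 2α₂) = 2.49 / 1.0517 = 2.37 mmol/kg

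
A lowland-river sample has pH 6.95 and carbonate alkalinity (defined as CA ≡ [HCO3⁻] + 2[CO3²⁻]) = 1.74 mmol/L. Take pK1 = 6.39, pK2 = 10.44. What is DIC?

CA = [HCO3⁻] + 2[CO3²⁻] = (α₁ + 2α₂)·DIC
At pH 6.95: [H⁺]/K1 = 10^-0.56 = 0.27542, K2/[H⁺] = 10^-3.49 = 0.00032359
α₁ = 1/(1 + 0.27542 + 0.00032359) = 1/1.2757 = 0.7839; α₂ = α₁·K2/[H⁺] = 0.0002537
α₁ + 2α₂ = 0.7844
DIC = CA / (α₁ + 2α₂) = 1.74 / 0.7844 = 2.22 mmol/L

DIC = 2.22 mmol/L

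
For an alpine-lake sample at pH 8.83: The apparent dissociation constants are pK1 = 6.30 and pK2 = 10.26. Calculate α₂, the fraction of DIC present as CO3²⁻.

α₂ = 1 / (1 + [H⁺]/K2 + [H⁺]²/(K1K2)) = 1 / (1 + 10^+1.43 + 10^-1.10)
   = 1 / (1 + 26.915 + 0.079433) = 1/27.995 = 0.03572

α₂ = 0.0357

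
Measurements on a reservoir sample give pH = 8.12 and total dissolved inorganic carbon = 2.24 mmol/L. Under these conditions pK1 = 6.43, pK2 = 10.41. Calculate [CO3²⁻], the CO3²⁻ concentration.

[CO3²⁻] = 11.2 μmol/L

α₂ = 1 / (1 + [H⁺]/K2 + [H⁺]²/(K1K2)) = 1 / (1 + 10^+2.29 + 10^+0.60)
   = 1 / (1 + 194.98 + 3.9811) = 1/199.97 = 0.005001
[CO3²⁻] = α₂ × DIC = 0.005001 × 2.24 = 0.0112 mmol/L = 11.2 μmol/L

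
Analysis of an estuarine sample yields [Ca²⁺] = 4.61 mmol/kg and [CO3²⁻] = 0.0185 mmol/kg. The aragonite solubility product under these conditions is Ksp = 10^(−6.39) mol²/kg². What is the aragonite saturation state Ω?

Ksp = 10^(−6.39) = 4.074×10^-7
Ω = [Ca²⁺][CO3²⁻]/Ksp = (4.61×10^-3)(0.0185×10^-3) / 4.074×10^-7 = 0.209

Ω = 0.209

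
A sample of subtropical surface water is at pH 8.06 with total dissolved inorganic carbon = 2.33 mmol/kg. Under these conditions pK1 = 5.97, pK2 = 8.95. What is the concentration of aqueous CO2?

α₀ = 1 / (1 + K1/[H⁺] + K1K2/[H⁺]²) = 1 / (1 + 10^+2.09 + 10^+1.20)
   = 1 / (1 + 123.03 + 15.849) = 1/139.88 = 0.007149
[CO2*] = α₀ × DIC = 0.007149 × 2.33 = 0.0167 mmol/kg = 16.7 μmol/kg

[CO2*] = 16.7 μmol/kg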